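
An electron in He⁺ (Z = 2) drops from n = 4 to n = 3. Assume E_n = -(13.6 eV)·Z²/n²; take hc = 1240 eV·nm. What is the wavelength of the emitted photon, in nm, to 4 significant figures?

468.9 nm

For Z = 2 the level energies scale as Z², so the effective Rydberg energy is 13.6 × 4 = 54.40 eV.
ΔE = 54.40 × (1/3² − 1/4²) = 54.40 × 0.04861 = 2.644 eV.
λ = hc/ΔE = 1240 / 2.644 = 468.9 nm.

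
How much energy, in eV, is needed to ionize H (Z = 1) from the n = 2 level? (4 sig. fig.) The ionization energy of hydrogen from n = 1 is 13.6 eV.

3.400 eV

E_2 = −13.60/4 = −3.400 eV, so ionization (to E = 0) requires 3.400 eV.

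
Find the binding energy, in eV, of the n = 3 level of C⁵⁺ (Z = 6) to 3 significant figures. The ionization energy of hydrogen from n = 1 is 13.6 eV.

E_n = −13.6 Z²/n² = −489.6/n² eV for Z = 6.
E_3 = −489.6/9 = −54.4 eV, so ionization (to E = 0) requires 54.4 eV.

54.4 eV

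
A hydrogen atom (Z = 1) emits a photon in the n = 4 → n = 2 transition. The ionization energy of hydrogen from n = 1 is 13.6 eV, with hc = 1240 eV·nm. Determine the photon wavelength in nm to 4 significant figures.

ΔE = 13.60 × (1/2² − 1/4²) = 13.60 × 0.1875 = 2.550 eV.
λ = hc/ΔE = 1240 / 2.550 = 486.3 nm.
This line belongs to the Balmer series.

486.3 nm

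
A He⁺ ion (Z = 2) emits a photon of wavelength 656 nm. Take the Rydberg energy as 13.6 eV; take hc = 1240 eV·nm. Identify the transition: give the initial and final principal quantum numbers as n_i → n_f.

The photon energy is ΔE = hc/λ = 1240 / 656 = 1.890 eV.
With Z = 2, ΔE = 54.40 × (1/n_f² − 1/n_i²), so 1/n_f² − 1/n_i² = 0.03475.
Trying n_f = 4 gives 1/n_i² = 0.02775, i.e. n_i ≈ 6; this pair matches.

n_i = 6, n_f = 4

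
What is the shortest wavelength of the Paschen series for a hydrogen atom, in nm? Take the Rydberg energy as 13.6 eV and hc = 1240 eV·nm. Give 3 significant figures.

821 nm

The Paschen series has lower level n_f = 3; the series limit corresponds to n_i → ∞.
ΔE_max = 13.6 × 1 / 3² = 1.511 eV.
λ_min = 1240 / 1.511 = 821 nm.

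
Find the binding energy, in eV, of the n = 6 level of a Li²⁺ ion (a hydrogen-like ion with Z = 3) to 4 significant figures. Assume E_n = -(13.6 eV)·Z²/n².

3.400 eV

E_n = −13.6 Z²/n² = −122.4/n² eV for Z = 3.
E_6 = −122.4/36 = −3.400 eV, so ionization (to E = 0) requires 3.400 eV.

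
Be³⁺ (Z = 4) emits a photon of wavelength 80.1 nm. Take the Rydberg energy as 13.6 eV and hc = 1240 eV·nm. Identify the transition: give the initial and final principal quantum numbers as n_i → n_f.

The photon energy is ΔE = hc/λ = 1240 / 80.1 = 15.48 eV.
With Z = 4, ΔE = 217.6 × (1/n_f² − 1/n_i²), so 1/n_f² − 1/n_i² = 0.07114.
Trying n_f = 3 gives 1/n_i² = 0.03997, i.e. n_i ≈ 5; this pair matches.

n_i = 5, n_f = 3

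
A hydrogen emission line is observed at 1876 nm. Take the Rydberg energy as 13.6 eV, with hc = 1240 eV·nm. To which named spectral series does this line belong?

ΔE = 1240/1876 = 0.6610 eV.
This matches 13.6 × (1/3² − 1/4²), so n_f = 3: the Paschen series.

Paschen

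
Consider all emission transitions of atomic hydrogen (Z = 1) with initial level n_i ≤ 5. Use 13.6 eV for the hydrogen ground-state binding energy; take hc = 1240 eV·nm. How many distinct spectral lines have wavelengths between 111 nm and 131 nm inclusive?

1

Enumerate all n_i → n_f pairs with 1 ≤ n_f < n_i ≤ 5 and compute λ = 1240 / [13.6·1·(1/n_f² − 1/n_i²)].
Lines falling in [111, 131] nm: 2→1 (121.6 nm).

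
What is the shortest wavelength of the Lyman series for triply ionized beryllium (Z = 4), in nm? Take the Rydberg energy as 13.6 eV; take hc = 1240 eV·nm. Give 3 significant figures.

5.70 nm

The Lyman series has lower level n_f = 1; the series limit corresponds to n_i → ∞.
ΔE_max = 13.6 × 16 / 1² = 217.6 eV.
λ_min = 1240 / 217.6 = 5.70 nm.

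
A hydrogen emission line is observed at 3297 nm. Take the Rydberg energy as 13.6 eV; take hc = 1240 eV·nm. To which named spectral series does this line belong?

ΔE = 1240/3297 = 0.3761 eV.
This matches 13.6 × (1/5² − 1/9²), so n_f = 5: the Pfund series.

Pfund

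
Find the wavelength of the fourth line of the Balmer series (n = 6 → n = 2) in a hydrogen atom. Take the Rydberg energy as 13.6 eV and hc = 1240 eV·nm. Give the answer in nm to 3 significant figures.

410 nm

The Balmer series terminates on n_f = 2; the fourth line has n_i = 2+4 = 6.
ΔE = 13.60 × (1/2² − 1/6²) = 3.022 eV.
λ = 1240 / 3.022 = 410 nm.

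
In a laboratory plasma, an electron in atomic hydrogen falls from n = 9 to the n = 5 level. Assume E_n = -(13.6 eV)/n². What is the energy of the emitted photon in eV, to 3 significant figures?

E_9 = −13.60/81 = −0.1679 eV and E_5 = −13.60/25 = −0.5440 eV.
The photon energy is |E_9 − E_5| = 0.376 eV.

0.376 eV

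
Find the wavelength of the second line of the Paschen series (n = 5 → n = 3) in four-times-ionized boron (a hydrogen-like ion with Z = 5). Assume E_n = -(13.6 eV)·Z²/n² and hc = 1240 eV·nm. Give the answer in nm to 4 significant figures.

The Paschen series terminates on n_f = 3; the second line has n_i = 3+2 = 5.
ΔE = 340.0 × (1/3² − 1/5²) = 24.18 eV.
λ = 1240 / 24.18 = 51.29 nm.

51.29 nm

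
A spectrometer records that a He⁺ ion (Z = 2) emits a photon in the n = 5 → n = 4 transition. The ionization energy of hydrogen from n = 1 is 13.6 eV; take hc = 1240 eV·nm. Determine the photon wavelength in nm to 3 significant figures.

1010 nm

For Z = 2 the level energies scale as Z², so the effective Rydberg energy is 13.6 × 4 = 54.40 eV.
ΔE = 54.40 × (1/4² − 1/5²) = 54.40 × 0.02250 = 1.224 eV.
λ = hc/ΔE = 1240 / 1.224 = 1010 nm.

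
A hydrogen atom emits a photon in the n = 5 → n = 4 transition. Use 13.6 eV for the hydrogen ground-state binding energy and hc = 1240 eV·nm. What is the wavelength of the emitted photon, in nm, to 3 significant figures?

ΔE = 13.60 × (1/4² − 1/5²) = 13.60 × 0.02250 = 0.3060 eV.
λ = hc/ΔE = 1240 / 0.3060 = 4050 nm.

4050 nm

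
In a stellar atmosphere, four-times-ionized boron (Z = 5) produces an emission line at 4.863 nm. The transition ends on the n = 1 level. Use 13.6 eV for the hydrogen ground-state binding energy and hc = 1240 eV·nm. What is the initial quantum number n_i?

The photon energy is ΔE = hc/λ = 1240 / 4.863 = 255.0 eV.
With Z = 5, ΔE = 340.0 × (1/n_f² − 1/n_i²), so 1/n_f² − 1/n_i² = 0.7500.
With n_f = 1: 1/n_i² = 1/1 − 0.7500 = 0.2500, so n_i ≈ 2.00.

n_i = 2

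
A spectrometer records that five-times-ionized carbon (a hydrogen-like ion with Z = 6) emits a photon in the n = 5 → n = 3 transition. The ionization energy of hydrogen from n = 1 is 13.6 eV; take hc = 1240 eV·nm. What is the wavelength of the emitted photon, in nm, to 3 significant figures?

35.6 nm

For Z = 6 the level energies scale as Z², so the effective Rydberg energy is 13.6 × 36 = 489.6 eV.
ΔE = 489.6 × (1/3² − 1/5²) = 489.6 × 0.07111 = 34.82 eV.
λ = hc/ΔE = 1240 / 34.82 = 35.6 nm.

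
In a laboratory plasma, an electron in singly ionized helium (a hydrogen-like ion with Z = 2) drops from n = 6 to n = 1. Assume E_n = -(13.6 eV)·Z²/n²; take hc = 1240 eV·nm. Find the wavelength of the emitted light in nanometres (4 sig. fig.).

For Z = 2 the level energies scale as Z², so the effective Rydberg energy is 13.6 × 4 = 54.40 eV.
ΔE = 54.40 × (1/1² − 1/6²) = 54.40 × 0.9722 = 52.89 eV.
λ = hc/ΔE = 1240 / 52.89 = 23.45 nm.

23.45 nm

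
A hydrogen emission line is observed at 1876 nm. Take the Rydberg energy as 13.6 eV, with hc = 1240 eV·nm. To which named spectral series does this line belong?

Paschen

ΔE = 1240/1876 = 0.6610 eV.
This matches 13.6 × (1/3² − 1/4²), so n_f = 3: the Paschen series.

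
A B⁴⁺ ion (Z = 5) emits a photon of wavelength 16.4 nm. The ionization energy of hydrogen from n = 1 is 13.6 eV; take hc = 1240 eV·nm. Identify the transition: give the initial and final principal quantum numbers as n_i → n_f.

n_i = 6, n_f = 2

The photon energy is ΔE = hc/λ = 1240 / 16.4 = 75.61 eV.
With Z = 5, ΔE = 340.0 × (1/n_f² − 1/n_i²), so 1/n_f² − 1/n_i² = 0.2224.
Trying n_f = 2 gives 1/n_i² = 0.02762, i.e. n_i ≈ 6; this pair matches.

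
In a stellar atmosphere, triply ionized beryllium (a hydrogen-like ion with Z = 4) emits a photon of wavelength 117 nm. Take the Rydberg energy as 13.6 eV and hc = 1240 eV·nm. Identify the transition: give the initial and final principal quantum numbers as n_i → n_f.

n_i = 4, n_f = 3

The photon energy is ΔE = hc/λ = 1240 / 117 = 10.60 eV.
With Z = 4, ΔE = 217.6 × (1/n_f² − 1/n_i²), so 1/n_f² − 1/n_i² = 0.04871.
Trying n_f = 3 gives 1/n_i² = 0.06241, i.e. n_i ≈ 4; this pair matches.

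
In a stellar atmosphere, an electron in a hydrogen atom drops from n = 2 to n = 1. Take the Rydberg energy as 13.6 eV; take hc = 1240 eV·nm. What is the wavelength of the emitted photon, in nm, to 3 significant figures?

ΔE = 13.60 × (1/1² − 1/2²) = 13.60 × 0.7500 = 10.20 eV.
λ = hc/ΔE = 1240 / 10.20 = 122 nm.

122 nm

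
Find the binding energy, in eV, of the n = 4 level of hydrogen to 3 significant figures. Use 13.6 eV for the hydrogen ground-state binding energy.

0.850 eV

E_4 = −13.60/16 = −0.850 eV, so ionization (to E = 0) requires 0.850 eV.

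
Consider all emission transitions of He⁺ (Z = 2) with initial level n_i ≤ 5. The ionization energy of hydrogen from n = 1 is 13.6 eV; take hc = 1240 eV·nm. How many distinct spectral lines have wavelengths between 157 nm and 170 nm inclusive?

1

Enumerate all n_i → n_f pairs with 1 ≤ n_f < n_i ≤ 5 and compute λ = 1240 / [13.6·4·(1/n_f² − 1/n_i²)].
Lines falling in [157, 170] nm: 3→2 (164.1 nm).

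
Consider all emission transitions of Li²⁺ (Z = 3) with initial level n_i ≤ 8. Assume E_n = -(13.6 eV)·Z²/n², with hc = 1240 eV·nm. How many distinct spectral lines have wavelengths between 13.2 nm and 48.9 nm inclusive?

5

Enumerate all n_i → n_f pairs with 1 ≤ n_f < n_i ≤ 8 and compute λ = 1240 / [13.6·9·(1/n_f² − 1/n_i²)].
Lines falling in [13.2, 48.9] nm: 2→1 (13.51 nm), 8→2 (43.22 nm), 7→2 (44.12 nm), 6→2 (45.59 nm), 5→2 (48.24 nm).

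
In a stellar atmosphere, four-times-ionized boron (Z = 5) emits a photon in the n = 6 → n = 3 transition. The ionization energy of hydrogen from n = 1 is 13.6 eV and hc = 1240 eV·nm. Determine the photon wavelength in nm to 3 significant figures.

43.8 nm

For Z = 5 the level energies scale as Z², so the effective Rydberg energy is 13.6 × 25 = 340.0 eV.
ΔE = 340.0 × (1/3² − 1/6²) = 340.0 × 0.08333 = 28.33 eV.
λ = hc/ΔE = 1240 / 28.33 = 43.8 nm.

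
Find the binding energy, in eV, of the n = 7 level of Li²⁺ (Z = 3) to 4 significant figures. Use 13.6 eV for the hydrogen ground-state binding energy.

2.498 eV

E_n = −13.6 Z²/n² = −122.4/n² eV for Z = 3.
E_7 = −122.4/49 = −2.498 eV, so ionization (to E = 0) requires 2.498 eV.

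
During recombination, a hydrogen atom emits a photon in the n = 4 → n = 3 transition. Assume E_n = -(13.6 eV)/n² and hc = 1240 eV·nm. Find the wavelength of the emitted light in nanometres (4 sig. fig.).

ΔE = 13.60 × (1/3² − 1/4²) = 13.60 × 0.04861 = 0.6611 eV.
λ = hc/ΔE = 1240 / 0.6611 = 1876 nm.
This line belongs to the Paschen series.

1876 nm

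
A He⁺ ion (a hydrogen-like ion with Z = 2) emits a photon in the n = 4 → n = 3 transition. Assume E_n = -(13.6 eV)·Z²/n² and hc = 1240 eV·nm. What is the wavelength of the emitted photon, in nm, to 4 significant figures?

468.9 nm

For Z = 2 the level energies scale as Z², so the effective Rydberg energy is 13.6 × 4 = 54.40 eV.
ΔE = 54.40 × (1/3² − 1/4²) = 54.40 × 0.04861 = 2.644 eV.
λ = hc/ΔE = 1240 / 2.644 = 468.9 nm.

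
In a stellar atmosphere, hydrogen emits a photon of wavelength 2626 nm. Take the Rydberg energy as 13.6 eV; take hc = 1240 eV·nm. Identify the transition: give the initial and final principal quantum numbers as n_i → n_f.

The photon energy is ΔE = hc/λ = 1240 / 2626 = 0.4722 eV.
With Z = 1, ΔE = 13.60 × (1/n_f² − 1/n_i²), so 1/n_f² − 1/n_i² = 0.03472.
Trying n_f = 4 gives 1/n_i² = 0.02778, i.e. n_i ≈ 6; this pair matches.

n_i = 6, n_f = 4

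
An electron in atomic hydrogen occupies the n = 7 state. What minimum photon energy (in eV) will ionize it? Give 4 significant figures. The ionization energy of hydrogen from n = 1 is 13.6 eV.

0.2776 eV

E_7 = −13.60/49 = −0.2776 eV, so ionization (to E = 0) requires 0.2776 eV.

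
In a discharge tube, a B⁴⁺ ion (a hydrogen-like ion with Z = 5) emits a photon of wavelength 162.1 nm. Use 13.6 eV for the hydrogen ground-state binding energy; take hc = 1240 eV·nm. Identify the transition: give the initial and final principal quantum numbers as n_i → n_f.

n_i = 5, n_f = 4

The photon energy is ΔE = hc/λ = 1240 / 162.1 = 7.650 eV.
With Z = 5, ΔE = 340.0 × (1/n_f² − 1/n_i²), so 1/n_f² − 1/n_i² = 0.02250.
Trying n_f = 4 gives 1/n_i² = 0.04000, i.e. n_i ≈ 5; this pair matches.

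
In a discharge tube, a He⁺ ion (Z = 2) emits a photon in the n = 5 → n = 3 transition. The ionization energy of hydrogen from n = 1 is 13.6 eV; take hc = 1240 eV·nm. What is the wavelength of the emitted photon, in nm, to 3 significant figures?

321 nm

For Z = 2 the level energies scale as Z², so the effective Rydberg energy is 13.6 × 4 = 54.40 eV.
ΔE = 54.40 × (1/3² − 1/5²) = 54.40 × 0.07111 = 3.868 eV.
λ = hc/ΔE = 1240 / 3.868 = 321 nm.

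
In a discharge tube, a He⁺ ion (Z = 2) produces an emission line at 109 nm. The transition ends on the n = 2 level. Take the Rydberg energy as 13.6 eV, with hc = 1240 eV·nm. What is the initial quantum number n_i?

n_i = 5

The photon energy is ΔE = hc/λ = 1240 / 109 = 11.38 eV.
With Z = 2, ΔE = 54.40 × (1/n_f² − 1/n_i²), so 1/n_f² − 1/n_i² = 0.2091.
With n_f = 2: 1/n_i² = 1/4 − 0.2091 = 0.04088, so n_i ≈ 4.95.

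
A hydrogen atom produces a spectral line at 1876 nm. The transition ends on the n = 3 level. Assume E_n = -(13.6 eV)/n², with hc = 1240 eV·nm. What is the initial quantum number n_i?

n_i = 4

The photon energy is ΔE = hc/λ = 1240 / 1876 = 0.6610 eV.
With Z = 1, ΔE = 13.60 × (1/n_f² − 1/n_i²), so 1/n_f² − 1/n_i² = 0.04860.
With n_f = 3: 1/n_i² = 1/9 − 0.04860 = 0.06251, so n_i ≈ 4.00.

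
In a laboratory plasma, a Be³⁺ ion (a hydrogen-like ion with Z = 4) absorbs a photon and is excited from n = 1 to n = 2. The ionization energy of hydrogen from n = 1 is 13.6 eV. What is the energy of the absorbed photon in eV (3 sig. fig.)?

The Bohr energies scale as Z², so for Z = 4: E_n = −217.6/n² eV.
E_2 = −217.6/4 = −54.40 eV and E_1 = −217.6/1 = −217.6 eV.
The photon energy is |E_2 − E_1| = 163 eV.

163 eV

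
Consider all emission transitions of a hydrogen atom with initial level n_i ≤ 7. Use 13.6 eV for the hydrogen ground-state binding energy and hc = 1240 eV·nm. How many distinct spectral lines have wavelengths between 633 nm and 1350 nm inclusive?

4

Enumerate all n_i → n_f pairs with 1 ≤ n_f < n_i ≤ 7 and compute λ = 1240 / [13.6·1·(1/n_f² − 1/n_i²)].
Lines falling in [633, 1350] nm: 3→2 (656.5 nm), 7→3 (1005 nm), 6→3 (1094 nm), 5→3 (1282 nm).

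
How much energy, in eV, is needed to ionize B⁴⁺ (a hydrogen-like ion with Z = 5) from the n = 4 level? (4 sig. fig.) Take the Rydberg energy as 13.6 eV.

E_n = −13.6 Z²/n² = −340.0/n² eV for Z = 5.
E_4 = −340.0/16 = −21.25 eV, so ionization (to E = 0) requires 21.25 eV.

21.25 eV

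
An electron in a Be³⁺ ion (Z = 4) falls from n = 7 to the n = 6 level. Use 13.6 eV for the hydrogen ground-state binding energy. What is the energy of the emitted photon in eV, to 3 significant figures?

The Bohr energies scale as Z², so for Z = 4: E_n = −217.6/n² eV.
E_7 = −217.6/49 = −4.441 eV and E_6 = −217.6/36 = −6.044 eV.
The photon energy is |E_7 − E_6| = 1.60 eV.

1.60 eV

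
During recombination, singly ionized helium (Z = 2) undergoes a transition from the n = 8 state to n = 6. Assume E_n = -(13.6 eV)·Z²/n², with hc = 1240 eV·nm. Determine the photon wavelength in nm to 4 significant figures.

1876 nm

For Z = 2 the level energies scale as Z², so the effective Rydberg energy is 13.6 × 4 = 54.40 eV.
ΔE = 54.40 × (1/6² − 1/8²) = 54.40 × 0.01215 = 0.6611 eV.
λ = hc/ΔE = 1240 / 0.6611 = 1876 nm.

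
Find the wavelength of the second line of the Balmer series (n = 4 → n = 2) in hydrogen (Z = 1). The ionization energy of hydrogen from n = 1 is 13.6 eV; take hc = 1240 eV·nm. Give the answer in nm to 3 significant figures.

The Balmer series terminates on n_f = 2; the second line has n_i = 2+2 = 4.
ΔE = 13.60 × (1/2² − 1/4²) = 2.550 eV.
λ = 1240 / 2.550 = 486 nm.

486 nm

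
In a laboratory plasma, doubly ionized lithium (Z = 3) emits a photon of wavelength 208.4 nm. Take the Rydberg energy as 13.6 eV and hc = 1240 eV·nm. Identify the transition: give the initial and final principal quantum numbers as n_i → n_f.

n_i = 4, n_f = 3

The photon energy is ΔE = hc/λ = 1240 / 208.4 = 5.950 eV.
With Z = 3, ΔE = 122.4 × (1/n_f² − 1/n_i²), so 1/n_f² − 1/n_i² = 0.04861.
Trying n_f = 3 gives 1/n_i² = 0.06250, i.e. n_i ≈ 4; this pair matches.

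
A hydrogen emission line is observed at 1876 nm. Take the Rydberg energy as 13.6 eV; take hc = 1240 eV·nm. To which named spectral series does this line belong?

Paschen

ΔE = 1240/1876 = 0.6610 eV.
This matches 13.6 × (1/3² − 1/4²), so n_f = 3: the Paschen series.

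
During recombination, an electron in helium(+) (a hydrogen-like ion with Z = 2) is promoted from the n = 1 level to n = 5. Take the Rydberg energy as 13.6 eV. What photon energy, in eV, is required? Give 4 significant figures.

The Bohr energies scale as Z², so for Z = 2: E_n = −54.40/n² eV.
E_5 = −54.40/25 = −2.176 eV and E_1 = −54.40/1 = −54.40 eV.
The photon energy is |E_5 − E_1| = 52.22 eV.

52.22 eV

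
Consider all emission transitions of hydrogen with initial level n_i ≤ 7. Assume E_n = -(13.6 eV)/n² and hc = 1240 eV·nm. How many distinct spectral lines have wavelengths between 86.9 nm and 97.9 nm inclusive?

4

Enumerate all n_i → n_f pairs with 1 ≤ n_f < n_i ≤ 7 and compute λ = 1240 / [13.6·1·(1/n_f² − 1/n_i²)].
Lines falling in [86.9, 97.9] nm: 7→1 (93.08 nm), 6→1 (93.78 nm), 5→1 (94.98 nm), 4→1 (97.25 nm).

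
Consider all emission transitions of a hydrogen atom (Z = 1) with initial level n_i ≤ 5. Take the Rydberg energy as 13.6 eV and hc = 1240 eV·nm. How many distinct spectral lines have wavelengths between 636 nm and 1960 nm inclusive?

Enumerate all n_i → n_f pairs with 1 ≤ n_f < n_i ≤ 5 and compute λ = 1240 / [13.6·1·(1/n_f² − 1/n_i²)].
Lines falling in [636, 1960] nm: 3→2 (656.5 nm), 5→3 (1282 nm), 4→3 (1876 nm).

3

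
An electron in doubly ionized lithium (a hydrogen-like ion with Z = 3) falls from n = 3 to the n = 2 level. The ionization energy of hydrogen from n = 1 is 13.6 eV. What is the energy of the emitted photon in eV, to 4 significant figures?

The Bohr energies scale as Z², so for Z = 3: E_n = −122.4/n² eV.
E_3 = −122.4/9 = −13.60 eV and E_2 = −122.4/4 = −30.60 eV.
The photon energy is |E_3 − E_2| = 17.00 eV.

17.00 eV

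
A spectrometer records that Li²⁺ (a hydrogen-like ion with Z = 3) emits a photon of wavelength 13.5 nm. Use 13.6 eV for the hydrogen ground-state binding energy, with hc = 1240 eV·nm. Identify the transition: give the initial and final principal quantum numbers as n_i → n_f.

n_i = 2, n_f = 1

The photon energy is ΔE = hc/λ = 1240 / 13.5 = 91.85 eV.
With Z = 3, ΔE = 122.4 × (1/n_f² − 1/n_i²), so 1/n_f² − 1/n_i² = 0.7504.
Trying n_f = 1 gives 1/n_i² = 0.2496, i.e. n_i ≈ 2; this pair matches.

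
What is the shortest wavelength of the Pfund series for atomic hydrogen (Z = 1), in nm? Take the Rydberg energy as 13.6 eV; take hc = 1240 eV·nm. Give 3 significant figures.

2280 nm

The Pfund series has lower level n_f = 5; the series limit corresponds to n_i → ∞.
ΔE_max = 13.6 × 1 / 5² = 0.5440 eV.
λ_min = 1240 / 0.5440 = 2280 nm.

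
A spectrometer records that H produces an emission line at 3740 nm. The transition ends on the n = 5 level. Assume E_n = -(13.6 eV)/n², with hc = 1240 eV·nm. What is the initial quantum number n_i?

n_i = 8

The photon energy is ΔE = hc/λ = 1240 / 3740 = 0.3316 eV.
With Z = 1, ΔE = 13.60 × (1/n_f² − 1/n_i²), so 1/n_f² − 1/n_i² = 0.02438.
With n_f = 5: 1/n_i² = 1/25 − 0.02438 = 0.01562, so n_i ≈ 8.00.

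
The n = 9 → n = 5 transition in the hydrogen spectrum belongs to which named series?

Pfund

The series is set by the lower level: n_f = 5 is the Pfund series.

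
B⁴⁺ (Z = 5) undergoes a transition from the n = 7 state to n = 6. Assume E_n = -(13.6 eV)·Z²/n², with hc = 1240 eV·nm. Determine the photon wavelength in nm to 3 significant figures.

495 nm

For Z = 5 the level energies scale as Z², so the effective Rydberg energy is 13.6 × 25 = 340.0 eV.
ΔE = 340.0 × (1/6² − 1/7²) = 340.0 × 0.007370 = 2.506 eV.
λ = hc/ΔE = 1240 / 2.506 = 495 nm.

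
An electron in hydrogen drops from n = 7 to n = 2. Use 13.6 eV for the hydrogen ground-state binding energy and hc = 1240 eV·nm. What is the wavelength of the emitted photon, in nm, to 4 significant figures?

ΔE = 13.60 × (1/2² − 1/7²) = 13.60 × 0.2296 = 3.122 eV.
λ = hc/ΔE = 1240 / 3.122 = 397.1 nm.
This line belongs to the Balmer series.

397.1 nm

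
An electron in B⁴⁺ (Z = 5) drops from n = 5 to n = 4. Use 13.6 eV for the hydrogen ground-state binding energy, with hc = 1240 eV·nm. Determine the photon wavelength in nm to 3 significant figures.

162 nm

For Z = 5 the level energies scale as Z², so the effective Rydberg energy is 13.6 × 25 = 340.0 eV.
ΔE = 340.0 × (1/4² − 1/5²) = 340.0 × 0.02250 = 7.650 eV.
λ = hc/ΔE = 1240 / 7.650 = 162 nm.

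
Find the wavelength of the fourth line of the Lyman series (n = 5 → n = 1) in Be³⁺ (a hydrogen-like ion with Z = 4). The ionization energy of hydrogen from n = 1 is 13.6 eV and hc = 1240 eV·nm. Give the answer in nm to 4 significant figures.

5.936 nm

The Lyman series terminates on n_f = 1; the fourth line has n_i = 1+4 = 5.
ΔE = 217.6 × (1/1² − 1/5²) = 208.9 eV.
λ = 1240 / 208.9 = 5.936 nm.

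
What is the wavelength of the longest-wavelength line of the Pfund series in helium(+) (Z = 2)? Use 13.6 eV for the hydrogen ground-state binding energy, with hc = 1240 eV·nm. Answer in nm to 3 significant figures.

The Pfund series terminates on n_f = 5; the first line has n_i = 5+1 = 6.
ΔE = 54.40 × (1/5² − 1/6²) = 0.6649 eV.
λ = 1240 / 0.6649 = 1860 nm.

1860 nm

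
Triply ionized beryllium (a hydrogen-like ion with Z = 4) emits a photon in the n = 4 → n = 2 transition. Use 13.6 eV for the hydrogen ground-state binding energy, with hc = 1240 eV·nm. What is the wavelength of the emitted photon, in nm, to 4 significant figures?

For Z = 4 the level energies scale as Z², so the effective Rydberg energy is 13.6 × 16 = 217.6 eV.
ΔE = 217.6 × (1/2² − 1/4²) = 217.6 × 0.1875 = 40.80 eV.
λ = hc/ΔE = 1240 / 40.80 = 30.39 nm.

30.39 nm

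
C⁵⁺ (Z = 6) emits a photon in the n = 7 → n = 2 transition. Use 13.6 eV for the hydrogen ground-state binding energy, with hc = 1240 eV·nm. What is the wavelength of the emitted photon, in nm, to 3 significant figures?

For Z = 6 the level energies scale as Z², so the effective Rydberg energy is 13.6 × 36 = 489.6 eV.
ΔE = 489.6 × (1/2² − 1/7²) = 489.6 × 0.2296 = 112.4 eV.
λ = hc/ΔE = 1240 / 112.4 = 11.0 nm.

11.0 nm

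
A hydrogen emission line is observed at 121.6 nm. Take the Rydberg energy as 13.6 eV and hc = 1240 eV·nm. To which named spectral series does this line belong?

ΔE = 1240/121.6 = 10.20 eV.
This matches 13.6 × (1/1² − 1/2²), so n_f = 1: the Lyman series.

Lyman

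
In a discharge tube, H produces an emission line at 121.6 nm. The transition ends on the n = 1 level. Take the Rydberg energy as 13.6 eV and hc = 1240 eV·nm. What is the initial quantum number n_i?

n_i = 2

The photon energy is ΔE = hc/λ = 1240 / 121.6 = 10.20 eV.
With Z = 1, ΔE = 13.60 × (1/n_f² − 1/n_i²), so 1/n_f² − 1/n_i² = 0.7498.
With n_f = 1: 1/n_i² = 1/1 − 0.7498 = 0.2502, so n_i ≈ 2.00.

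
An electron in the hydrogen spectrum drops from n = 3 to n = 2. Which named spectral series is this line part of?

Balmer

The series is set by the lower level: n_f = 2 is the Balmer series.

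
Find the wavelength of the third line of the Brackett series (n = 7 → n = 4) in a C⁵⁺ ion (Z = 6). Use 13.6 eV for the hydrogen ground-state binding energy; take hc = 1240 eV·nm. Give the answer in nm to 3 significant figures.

The Brackett series terminates on n_f = 4; the third line has n_i = 4+3 = 7.
ΔE = 489.6 × (1/4² − 1/7²) = 20.61 eV.
λ = 1240 / 20.61 = 60.2 nm.

60.2 nm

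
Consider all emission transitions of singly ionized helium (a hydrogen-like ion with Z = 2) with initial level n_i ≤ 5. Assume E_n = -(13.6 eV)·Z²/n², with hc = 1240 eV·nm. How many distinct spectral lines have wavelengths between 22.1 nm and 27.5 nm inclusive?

Enumerate all n_i → n_f pairs with 1 ≤ n_f < n_i ≤ 5 and compute λ = 1240 / [13.6·4·(1/n_f² − 1/n_i²)].
Lines falling in [22.1, 27.5] nm: 5→1 (23.74 nm), 4→1 (24.31 nm), 3→1 (25.64 nm).

3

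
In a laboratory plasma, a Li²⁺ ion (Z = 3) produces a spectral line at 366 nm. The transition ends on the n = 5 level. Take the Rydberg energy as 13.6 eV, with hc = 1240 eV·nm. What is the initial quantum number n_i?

n_i = 9

The photon energy is ΔE = hc/λ = 1240 / 366 = 3.388 eV.
With Z = 3, ΔE = 122.4 × (1/n_f² − 1/n_i²), so 1/n_f² − 1/n_i² = 0.02768.
With n_f = 5: 1/n_i² = 1/25 − 0.02768 = 0.01232, so n_i ≈ 9.01.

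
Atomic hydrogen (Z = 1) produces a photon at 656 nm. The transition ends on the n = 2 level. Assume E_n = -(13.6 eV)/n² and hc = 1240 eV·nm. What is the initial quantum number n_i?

The photon energy is ΔE = hc/λ = 1240 / 656 = 1.890 eV.
With Z = 1, ΔE = 13.60 × (1/n_f² − 1/n_i²), so 1/n_f² − 1/n_i² = 0.1390.
With n_f = 2: 1/n_i² = 1/4 − 0.1390 = 0.1110, so n_i ≈ 3.00.

n_i = 3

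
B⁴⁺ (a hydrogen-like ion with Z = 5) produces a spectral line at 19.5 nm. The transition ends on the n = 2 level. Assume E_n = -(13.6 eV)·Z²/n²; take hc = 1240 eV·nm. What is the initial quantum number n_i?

n_i = 4

The photon energy is ΔE = hc/λ = 1240 / 19.5 = 63.59 eV.
With Z = 5, ΔE = 340.0 × (1/n_f² − 1/n_i²), so 1/n_f² − 1/n_i² = 0.1870.
With n_f = 2: 1/n_i² = 1/4 − 0.1870 = 0.06297, so n_i ≈ 3.99.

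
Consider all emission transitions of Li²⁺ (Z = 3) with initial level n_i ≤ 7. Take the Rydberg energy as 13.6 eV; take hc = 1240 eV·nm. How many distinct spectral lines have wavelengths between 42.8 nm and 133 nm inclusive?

7

Enumerate all n_i → n_f pairs with 1 ≤ n_f < n_i ≤ 7 and compute λ = 1240 / [13.6·9·(1/n_f² − 1/n_i²)].
Lines falling in [42.8, 133] nm: 7→2 (44.12 nm), 6→2 (45.59 nm), 5→2 (48.24 nm), 4→2 (54.03 nm), 3→2 (72.94 nm), 7→3 (111.7 nm), 6→3 (121.6 nm).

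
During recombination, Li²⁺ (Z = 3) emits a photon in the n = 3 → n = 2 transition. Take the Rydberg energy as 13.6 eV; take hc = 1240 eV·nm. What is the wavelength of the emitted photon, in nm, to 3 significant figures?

For Z = 3 the level energies scale as Z², so the effective Rydberg energy is 13.6 × 9 = 122.4 eV.
ΔE = 122.4 × (1/2² − 1/3²) = 122.4 × 0.1389 = 17.00 eV.
λ = hc/ΔE = 1240 / 17.00 = 72.9 nm.

72.9 nm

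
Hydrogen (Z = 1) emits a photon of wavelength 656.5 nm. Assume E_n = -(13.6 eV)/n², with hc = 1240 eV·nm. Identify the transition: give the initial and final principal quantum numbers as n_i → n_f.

n_i = 3, n_f = 2

The photon energy is ΔE = hc/λ = 1240 / 656.5 = 1.889 eV.
With Z = 1, ΔE = 13.60 × (1/n_f² − 1/n_i²), so 1/n_f² − 1/n_i² = 0.1389.
Trying n_f = 2 gives 1/n_i² = 0.1111, i.e. n_i ≈ 3; this pair matches.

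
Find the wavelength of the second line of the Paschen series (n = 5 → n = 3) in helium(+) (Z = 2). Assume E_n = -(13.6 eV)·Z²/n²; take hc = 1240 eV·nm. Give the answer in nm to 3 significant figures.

The Paschen series terminates on n_f = 3; the second line has n_i = 3+2 = 5.
ΔE = 54.40 × (1/3² − 1/5²) = 3.868 eV.
λ = 1240 / 3.868 = 321 nm.

321 nm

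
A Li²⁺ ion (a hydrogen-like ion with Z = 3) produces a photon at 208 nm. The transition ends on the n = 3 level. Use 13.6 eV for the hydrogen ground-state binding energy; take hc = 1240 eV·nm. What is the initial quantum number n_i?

The photon energy is ΔE = hc/λ = 1240 / 208 = 5.962 eV.
With Z = 3, ΔE = 122.4 × (1/n_f² − 1/n_i²), so 1/n_f² − 1/n_i² = 0.04871.
With n_f = 3: 1/n_i² = 1/9 − 0.04871 = 0.06241, so n_i ≈ 4.00.

n_i = 4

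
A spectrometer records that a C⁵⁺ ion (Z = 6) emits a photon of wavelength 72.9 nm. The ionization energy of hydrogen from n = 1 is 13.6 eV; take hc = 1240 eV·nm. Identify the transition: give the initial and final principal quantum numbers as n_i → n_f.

The photon energy is ΔE = hc/λ = 1240 / 72.9 = 17.01 eV.
With Z = 6, ΔE = 489.6 × (1/n_f² − 1/n_i²), so 1/n_f² − 1/n_i² = 0.03474.
Trying n_f = 4 gives 1/n_i² = 0.02776, i.e. n_i ≈ 6; this pair matches.

n_i = 6, n_f = 4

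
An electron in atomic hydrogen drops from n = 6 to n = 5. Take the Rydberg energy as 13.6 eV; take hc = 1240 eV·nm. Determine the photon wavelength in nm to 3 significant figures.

ΔE = 13.60 × (1/5² − 1/6²) = 13.60 × 0.01222 = 0.1662 eV.
λ = hc/ΔE = 1240 / 0.1662 = 7460 nm.

7460 nm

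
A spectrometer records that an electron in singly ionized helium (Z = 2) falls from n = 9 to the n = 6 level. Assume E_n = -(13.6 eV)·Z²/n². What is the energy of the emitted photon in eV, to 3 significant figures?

0.840 eV

The Bohr energies scale as Z², so for Z = 2: E_n = −54.40/n² eV.
E_9 = −54.40/81 = −0.6716 eV and E_6 = −54.40/36 = −1.511 eV.
The photon energy is |E_9 − E_6| = 0.840 eV.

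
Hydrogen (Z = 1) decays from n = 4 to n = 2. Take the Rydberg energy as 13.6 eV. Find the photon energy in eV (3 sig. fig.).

2.55 eV

E_4 = −13.60/16 = −0.8500 eV and E_2 = −13.60/4 = −3.400 eV.
The photon energy is |E_4 − E_2| = 2.55 eV.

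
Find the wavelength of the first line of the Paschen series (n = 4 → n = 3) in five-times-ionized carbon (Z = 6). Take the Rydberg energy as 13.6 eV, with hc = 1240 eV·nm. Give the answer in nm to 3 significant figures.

52.1 nm

The Paschen series terminates on n_f = 3; the first line has n_i = 3+1 = 4.
ΔE = 489.6 × (1/3² − 1/4²) = 23.80 eV.
λ = 1240 / 23.80 = 52.1 nm.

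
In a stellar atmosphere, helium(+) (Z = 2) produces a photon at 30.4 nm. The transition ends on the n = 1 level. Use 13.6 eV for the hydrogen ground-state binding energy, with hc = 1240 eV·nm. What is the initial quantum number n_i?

The photon energy is ΔE = hc/λ = 1240 / 30.4 = 40.79 eV.
With Z = 2, ΔE = 54.40 × (1/n_f² − 1/n_i²), so 1/n_f² − 1/n_i² = 0.7498.
With n_f = 1: 1/n_i² = 1/1 − 0.7498 = 0.2502, so n_i ≈ 2.00.

n_i = 2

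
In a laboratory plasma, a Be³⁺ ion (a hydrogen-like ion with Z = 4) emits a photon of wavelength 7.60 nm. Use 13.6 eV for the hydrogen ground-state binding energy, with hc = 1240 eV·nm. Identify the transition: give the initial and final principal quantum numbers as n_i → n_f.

The photon energy is ΔE = hc/λ = 1240 / 7.60 = 163.2 eV.
With Z = 4, ΔE = 217.6 × (1/n_f² − 1/n_i²), so 1/n_f² − 1/n_i² = 0.7498.
Trying n_f = 1 gives 1/n_i² = 0.2502, i.e. n_i ≈ 2; this pair matches.

n_i = 2, n_f = 1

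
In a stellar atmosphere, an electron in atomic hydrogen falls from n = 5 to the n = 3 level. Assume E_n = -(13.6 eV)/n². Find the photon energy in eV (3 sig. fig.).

0.967 eV

E_5 = −13.60/25 = −0.5440 eV and E_3 = −13.60/9 = −1.511 eV.
The photon energy is |E_5 − E_3| = 0.967 eV.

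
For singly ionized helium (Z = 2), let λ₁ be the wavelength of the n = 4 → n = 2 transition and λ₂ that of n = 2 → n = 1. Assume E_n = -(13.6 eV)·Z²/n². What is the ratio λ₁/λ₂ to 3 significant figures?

λ ∝ 1/ΔE ∝ 1/(1/n_f² − 1/n_i²), and the Z² and hc factors cancel in the ratio.
λ₁/λ₂ = (1/1² − 1/2²)/(1/2² − 1/4²) = 0.7500/0.1875 = 4.00.

4.00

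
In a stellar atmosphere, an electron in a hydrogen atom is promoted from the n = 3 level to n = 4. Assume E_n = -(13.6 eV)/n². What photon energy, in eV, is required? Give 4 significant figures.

E_4 = −13.60/16 = −0.8500 eV and E_3 = −13.60/9 = −1.511 eV.
The photon energy is |E_4 − E_3| = 0.6611 eV.

0.6611 eV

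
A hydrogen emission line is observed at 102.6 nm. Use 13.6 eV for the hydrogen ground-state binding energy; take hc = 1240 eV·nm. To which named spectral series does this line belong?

Lyman

ΔE = 1240/102.6 = 12.09 eV.
This matches 13.6 × (1/1² − 1/3²), so n_f = 1: the Lyman series.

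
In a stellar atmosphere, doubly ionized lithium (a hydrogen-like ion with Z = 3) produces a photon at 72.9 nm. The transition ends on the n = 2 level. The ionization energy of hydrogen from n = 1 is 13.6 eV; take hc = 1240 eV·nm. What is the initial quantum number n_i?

n_i = 3

The photon energy is ΔE = hc/λ = 1240 / 72.9 = 17.01 eV.
With Z = 3, ΔE = 122.4 × (1/n_f² − 1/n_i²), so 1/n_f² − 1/n_i² = 0.1390.
With n_f = 2: 1/n_i² = 1/4 − 0.1390 = 0.1110, so n_i ≈ 3.00.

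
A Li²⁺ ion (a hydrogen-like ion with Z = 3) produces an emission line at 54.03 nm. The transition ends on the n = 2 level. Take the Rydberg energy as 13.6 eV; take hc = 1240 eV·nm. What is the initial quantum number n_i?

n_i = 4

The photon energy is ΔE = hc/λ = 1240 / 54.03 = 22.95 eV.
With Z = 3, ΔE = 122.4 × (1/n_f² − 1/n_i²), so 1/n_f² − 1/n_i² = 0.1875.
With n_f = 2: 1/n_i² = 1/4 − 0.1875 = 0.06250, so n_i ≈ 4.00.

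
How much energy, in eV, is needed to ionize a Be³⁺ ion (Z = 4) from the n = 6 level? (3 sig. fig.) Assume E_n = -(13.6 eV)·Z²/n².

6.04 eV

E_n = −13.6 Z²/n² = −217.6/n² eV for Z = 4.
E_6 = −217.6/36 = −6.04 eV, so ionization (to E = 0) requires 6.04 eV.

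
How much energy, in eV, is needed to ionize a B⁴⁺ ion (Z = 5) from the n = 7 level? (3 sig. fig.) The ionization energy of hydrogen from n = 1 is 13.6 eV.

E_n = −13.6 Z²/n² = −340.0/n² eV for Z = 5.
E_7 = −340.0/49 = −6.94 eV, so ionization (to E = 0) requires 6.94 eV.

6.94 eV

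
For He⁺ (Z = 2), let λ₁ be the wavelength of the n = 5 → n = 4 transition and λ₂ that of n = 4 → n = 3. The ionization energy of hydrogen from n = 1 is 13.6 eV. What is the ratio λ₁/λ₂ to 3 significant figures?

2.16

λ ∝ 1/ΔE ∝ 1/(1/n_f² − 1/n_i²), and the Z² and hc factors cancel in the ratio.
λ₁/λ₂ = (1/3² − 1/4²)/(1/4² − 1/5²) = 0.04861/0.02250 = 2.16.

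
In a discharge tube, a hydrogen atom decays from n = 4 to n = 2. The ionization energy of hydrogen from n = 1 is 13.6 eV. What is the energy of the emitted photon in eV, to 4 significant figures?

E_4 = −13.60/16 = −0.8500 eV and E_2 = −13.60/4 = −3.400 eV.
The photon energy is |E_4 − E_2| = 2.550 eV.

2.550 eV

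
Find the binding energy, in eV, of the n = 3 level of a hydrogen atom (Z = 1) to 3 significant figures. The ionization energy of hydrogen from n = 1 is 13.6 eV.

1.51 eV

E_3 = −13.60/9 = −1.51 eV, so ionization (to E = 0) requires 1.51 eV.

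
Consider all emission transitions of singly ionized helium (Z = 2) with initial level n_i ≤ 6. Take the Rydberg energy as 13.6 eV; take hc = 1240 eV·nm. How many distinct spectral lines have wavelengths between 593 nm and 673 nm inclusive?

1

Enumerate all n_i → n_f pairs with 1 ≤ n_f < n_i ≤ 6 and compute λ = 1240 / [13.6·4·(1/n_f² − 1/n_i²)].
Lines falling in [593, 673] nm: 6→4 (656.5 nm).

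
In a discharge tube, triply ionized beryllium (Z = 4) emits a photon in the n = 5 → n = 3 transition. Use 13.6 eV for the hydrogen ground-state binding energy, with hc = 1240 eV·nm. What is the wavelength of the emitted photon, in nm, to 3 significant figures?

80.1 nm

For Z = 4 the level energies scale as Z², so the effective Rydberg energy is 13.6 × 16 = 217.6 eV.
ΔE = 217.6 × (1/3² − 1/5²) = 217.6 × 0.07111 = 15.47 eV.
λ = hc/ΔE = 1240 / 15.47 = 80.1 nm.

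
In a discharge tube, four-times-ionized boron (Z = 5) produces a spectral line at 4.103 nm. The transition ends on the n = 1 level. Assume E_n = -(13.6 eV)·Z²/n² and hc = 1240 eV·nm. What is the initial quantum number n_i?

The photon energy is ΔE = hc/λ = 1240 / 4.103 = 302.2 eV.
With Z = 5, ΔE = 340.0 × (1/n_f² − 1/n_i²), so 1/n_f² − 1/n_i² = 0.8889.
With n_f = 1: 1/n_i² = 1/1 − 0.8889 = 0.1111, so n_i ≈ 3.00.

n_i = 3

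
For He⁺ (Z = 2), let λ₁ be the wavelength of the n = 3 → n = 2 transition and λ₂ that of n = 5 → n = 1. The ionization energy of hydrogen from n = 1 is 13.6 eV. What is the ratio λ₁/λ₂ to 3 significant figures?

λ ∝ 1/ΔE ∝ 1/(1/n_f² − 1/n_i²), and the Z² and hc factors cancel in the ratio.
λ₁/λ₂ = (1/1² − 1/5²)/(1/2² − 1/3²) = 0.9600/0.1389 = 6.91.

6.91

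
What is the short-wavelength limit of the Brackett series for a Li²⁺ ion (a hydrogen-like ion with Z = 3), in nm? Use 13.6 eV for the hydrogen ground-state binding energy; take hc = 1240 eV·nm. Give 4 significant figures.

162.1 nm

The Brackett series has lower level n_f = 4; the series limit corresponds to n_i → ∞.
ΔE_max = 13.6 × 9 / 4² = 7.650 eV.
λ_min = 1240 / 7.650 = 162.1 nm.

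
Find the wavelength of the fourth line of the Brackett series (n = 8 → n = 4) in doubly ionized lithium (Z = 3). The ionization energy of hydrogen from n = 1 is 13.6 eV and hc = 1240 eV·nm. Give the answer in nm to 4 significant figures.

The Brackett series terminates on n_f = 4; the fourth line has n_i = 4+4 = 8.
ΔE = 122.4 × (1/4² − 1/8²) = 5.738 eV.
λ = 1240 / 5.738 = 216.1 nm.

216.1 nm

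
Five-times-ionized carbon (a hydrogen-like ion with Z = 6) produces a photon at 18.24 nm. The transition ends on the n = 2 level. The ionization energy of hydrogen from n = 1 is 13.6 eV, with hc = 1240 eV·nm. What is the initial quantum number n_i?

n_i = 3

The photon energy is ΔE = hc/λ = 1240 / 18.24 = 67.98 eV.
With Z = 6, ΔE = 489.6 × (1/n_f² − 1/n_i²), so 1/n_f² − 1/n_i² = 0.1389.
With n_f = 2: 1/n_i² = 1/4 − 0.1389 = 0.1111, so n_i ≈ 3.00.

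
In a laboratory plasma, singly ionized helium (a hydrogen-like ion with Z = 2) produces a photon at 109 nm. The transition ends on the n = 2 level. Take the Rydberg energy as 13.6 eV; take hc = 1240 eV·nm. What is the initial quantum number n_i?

n_i = 5

The photon energy is ΔE = hc/λ = 1240 / 109 = 11.38 eV.
With Z = 2, ΔE = 54.40 × (1/n_f² − 1/n_i²), so 1/n_f² − 1/n_i² = 0.2091.
With n_f = 2: 1/n_i² = 1/4 − 0.2091 = 0.04088, so n_i ≈ 4.95.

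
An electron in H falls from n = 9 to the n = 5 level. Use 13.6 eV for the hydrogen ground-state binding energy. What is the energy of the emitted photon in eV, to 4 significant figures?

0.3761 eV

E_9 = −13.60/81 = −0.1679 eV and E_5 = −13.60/25 = −0.5440 eV.
The photon energy is |E_9 − E_5| = 0.3761 eV.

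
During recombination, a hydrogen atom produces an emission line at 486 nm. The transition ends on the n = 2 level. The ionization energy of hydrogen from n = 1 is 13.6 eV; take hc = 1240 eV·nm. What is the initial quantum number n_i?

n_i = 4

The photon energy is ΔE = hc/λ = 1240 / 486 = 2.551 eV.
With Z = 1, ΔE = 13.60 × (1/n_f² − 1/n_i²), so 1/n_f² − 1/n_i² = 0.1876.
With n_f = 2: 1/n_i² = 1/4 − 0.1876 = 0.06239, so n_i ≈ 4.00.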